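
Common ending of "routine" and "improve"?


Word 1: "routine"
Word 2: "improve"
Comparing from end:
  Pos -1: 'e' == 'e'
  Pos -2: 'n' != 'v' (stop)
LCS = "e" (length 1)


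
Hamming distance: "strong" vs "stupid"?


Comparing character by character (same length = 6):
  Pos 0: 's' vs 's' =
  Pos 1: 't' vs 't' =
  Pos 2: 'r' vs 'u' !=
  Pos 3: 'o' vs 'p' !=
  Pos 4: 'n' vs 'i' !=
  Pos 5: 'g' vs 'd' !=
Hamming distance = 4


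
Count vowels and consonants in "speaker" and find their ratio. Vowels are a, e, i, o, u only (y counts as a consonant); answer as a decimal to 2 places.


Word: "speaker"
Vowels (a,e,i,o,u): 3
Consonants: 4
Ratio = 3/4
= 0.75


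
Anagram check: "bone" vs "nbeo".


Word 1: "bone" → sorted: beno
Word 2: "nbeo" → sorted: beno
Same letters? beno == beno
Anagram = Yes


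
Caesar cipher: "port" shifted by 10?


Word: "port"
Shift: 10
Each letter → (letter + shift) mod 26:
  'p' (15) + 10 = 25 → 'z'
  'o' (14) + 10 = 24 → 'y'
  'r' (17) + 10 = 1 → 'b'
  't' (19) + 10 = 3 → 'd'
Result = "zybd"


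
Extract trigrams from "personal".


Word: "personal" (length 8)
Number of trigrams = 8 - 3 + 1 = 6
  Position 0: "per"
  Position 1: "ers"
  Position 2: "rso"
  Position 3: "son"
  Position 4: "ona"
  Position 5: "nal"
Trigrams = "per", "ers", "rso", "son", "ona", "nal"


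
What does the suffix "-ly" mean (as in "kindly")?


Suffix: -ly
Example: kindly = kind + -ly
Meaning = in a manner


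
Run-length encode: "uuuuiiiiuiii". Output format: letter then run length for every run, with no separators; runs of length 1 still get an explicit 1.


String: "uuuuiiiiuiii"
Scanning for consecutive runs:
  'u' x 4
  'i' x 4
  'u' x 1
  'i' x 3
RLE = "u4i4u1i3"


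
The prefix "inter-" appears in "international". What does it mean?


Prefix: inter-
Example: international (inter- + national)
Meaning = between


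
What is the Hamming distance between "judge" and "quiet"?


Comparing character by character (same length = 5):
  Pos 0: 'j' vs 'q' !=
  Pos 1: 'u' vs 'u' =
  Pos 2: 'd' vs 'i' !=
  Pos 3: 'g' vs 'e' !=
  Pos 4: 'e' vs 't' !=
Hamming distance = 4


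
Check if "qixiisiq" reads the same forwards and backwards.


Word: "qixiisiq"
Reversed: "qisiixiq"
Forward == Backward? qixiisiq != qisiixiq
Palindrome = No


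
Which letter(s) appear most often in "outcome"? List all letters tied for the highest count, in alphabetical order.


Word: "outcome"
Letter counts:
  'c': 1
  'e': 1
  'm': 1
  'o': 2
  't': 1
  'u': 1
Maximum count = 2
Most frequent = 'o' (2 times each)


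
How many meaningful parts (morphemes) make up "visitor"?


Word: "visitor"
Morphemes: visit + -or
Each morpheme carries meaning
= 2 morphemes


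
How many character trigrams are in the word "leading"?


Word: "leading" (length 7)
Number of 3-grams = length - 3 + 1 = 7 - 3 + 1
= 5


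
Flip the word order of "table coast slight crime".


Original: "table coast slight crime"
Words (1..n): table | coast | slight | crime
Reversed (n..1): crime | slight | coast | table
Result = "crime slight coast table"


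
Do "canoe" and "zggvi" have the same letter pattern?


Pattern of "canoe": [0, 1, 2, 3, 4]
Pattern of "zggvi": [0, 1, 1, 2, 3]
Patterns do not match
Same pattern = No


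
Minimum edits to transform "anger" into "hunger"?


Word 1: "anger" (length 5)
Word 2: "hunger" (length 6)
One optimal edit sequence (insert/delete/substitute each cost 1):
  1. insert 'h'  (+1)
  2. substitute 'a' -> 'u'  (+1)
  3. keep 'n'
  4. keep 'g'
  5. keep 'e'
  6. keep 'r'
Total edit operations: 2
Edit distance = 2


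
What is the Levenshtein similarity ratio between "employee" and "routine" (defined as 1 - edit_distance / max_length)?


Word 1: "employee" (length 8)
Word 2: "routine" (length 7)
One optimal edit sequence:
  1. delete 'e'  (+1)
  2. substitute 'm' -> 'r'  (+1)
  3. substitute 'p' -> 'o'  (+1)
  4. substitute 'l' -> 'u'  (+1)
  5. substitute 'o' -> 't'  (+1)
  6. substitute 'y' -> 'i'  (+1)
  7. substitute 'e' -> 'n'  (+1)
  8. keep 'e'
Edit distance = 7
Max length = max(8, 7) = 8
Similarity = 1 - 7/8
= 0.1250


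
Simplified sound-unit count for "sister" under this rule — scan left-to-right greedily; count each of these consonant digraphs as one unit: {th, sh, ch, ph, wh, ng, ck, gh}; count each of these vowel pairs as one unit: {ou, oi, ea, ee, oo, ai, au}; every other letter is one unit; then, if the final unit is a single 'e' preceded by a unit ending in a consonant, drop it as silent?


Word: "sister" (6 letters)
Left-to-right scan:
  [1] 's' (letter)
  [2] 'i' (letter)
  [3] 's' (letter)
  [4] 't' (letter)
  [5] 'e' (letter)
  [6] 'r' (letter)
Units from scan: 6
Sound units = 6 units


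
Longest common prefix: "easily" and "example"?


Word 1: "easily"
Word 2: "example"
Comparing from start:
  Pos 0: 'e' == 'e'
  Pos 1: 'a' != 'x' (stop)
LCP = "e" (length 1)


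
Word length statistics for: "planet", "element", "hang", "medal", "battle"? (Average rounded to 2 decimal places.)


Lengths: "planet"=6, "element"=7, "hang"=4, "medal"=5, "battle"=6
Sum = 28, Count = 5
Average = 28/5 = 5.60
= avg=5.60, min=4, max=7


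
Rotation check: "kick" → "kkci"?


Word: "kick", Candidate: "kkci"
Method: check if candidate is substring of word+word
"kickkick" contains "kkci"? No
Is rotation = No


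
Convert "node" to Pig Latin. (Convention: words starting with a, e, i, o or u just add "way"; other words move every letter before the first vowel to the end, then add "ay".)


Word: "node"
Starts with consonant(s) → move to end, add 'ay'
Consonant cluster: "n"
Pig Latin = "odenay"


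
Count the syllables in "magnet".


Word: "magnet"
Syllable breakdown: mag | net
Counting: 2 parts
= 2 syllables


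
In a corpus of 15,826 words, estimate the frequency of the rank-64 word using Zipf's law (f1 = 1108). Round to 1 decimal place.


Zipf's law: f(r) = f(1) / r
f(1) = 1108
f(64) = 1108 / 64
= 17.3 occurrences


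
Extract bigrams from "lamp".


Word: "lamp" (length 4)
Number of bigrams = 4 - 2 + 1 = 3
  Position 0: "la"
  Position 1: "am"
  Position 2: "mp"
Bigrams = "la", "am", "mp"


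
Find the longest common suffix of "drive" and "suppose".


Word 1: "drive"
Word 2: "suppose"
Comparing from end:
  Pos -1: 'e' == 'e'
  Pos -2: 'v' != 's' (stop)
LCS = "e" (length 1)


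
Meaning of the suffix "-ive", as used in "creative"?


Suffix: -ive
As in: creative -> create + -ive, with a spelling change
Meaning = tending to


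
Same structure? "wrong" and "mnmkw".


Pattern of "wrong": [0, 1, 2, 3, 4]
Pattern of "mnmkw": [0, 1, 0, 2, 3]
Patterns do not match
Same pattern = No


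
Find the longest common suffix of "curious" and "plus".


Word 1: "curious"
Word 2: "plus"
Comparing from end:
  Pos -1: 's' == 's'
  Pos -2: 'u' == 'u'
  Pos -3: 'o' != 'l' (stop)
LCS = "us" (length 2)


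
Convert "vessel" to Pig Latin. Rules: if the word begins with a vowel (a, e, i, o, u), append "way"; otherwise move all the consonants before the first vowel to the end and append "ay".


Word: "vessel"
Starts with consonant(s) → move to end, add 'ay'
Consonant cluster: "v"
Pig Latin = "esselvay"


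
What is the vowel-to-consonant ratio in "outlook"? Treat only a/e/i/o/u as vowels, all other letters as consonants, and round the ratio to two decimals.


Word: "outlook"
Vowels (a,e,i,o,u): 4
Consonants: 3
Ratio = 4/3
= 1.33


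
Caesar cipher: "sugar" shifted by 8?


Word: "sugar"
Shift: 8
Each letter → (letter + shift) mod 26:
  's' (18) + 8 = 0 → 'a'
  'u' (20) + 8 = 2 → 'c'
  'g' (6) + 8 = 14 → 'o'
  'a' (0) + 8 = 8 → 'i'
  'r' (17) + 8 = 25 → 'z'
Result = "acoiz"


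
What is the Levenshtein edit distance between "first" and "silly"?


Word 1: "first" (length 5)
Word 2: "silly" (length 5)
One optimal edit sequence (insert/delete/substitute each cost 1):
  1. substitute 'f' -> 's'  (+1)
  2. keep 'i'
  3. substitute 'r' -> 'l'  (+1)
  4. substitute 's' -> 'l'  (+1)
  5. substitute 't' -> 'y'  (+1)
Total edit operations: 4
Edit distance = 4


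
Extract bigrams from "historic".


Word: "historic" (length 8)
Number of bigrams = 8 - 2 + 1 = 7
  Position 0: "hi"
  Position 1: "is"
  Position 2: "st"
  Position 3: "to"
  Position 4: "or"
  Position 5: "ri"
  Position 6: "ic"
Bigrams = "hi", "is", "st", "to", "or", "ri", "ic"


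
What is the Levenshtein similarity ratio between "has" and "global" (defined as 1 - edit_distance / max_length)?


Word 1: "has" (length 3)
Word 2: "global" (length 6)
One optimal edit sequence:
  1. insert 'g'  (+1)
  2. insert 'l'  (+1)
  3. insert 'o'  (+1)
  4. substitute 'h' -> 'b'  (+1)
  5. keep 'a'
  6. substitute 's' -> 'l'  (+1)
Edit distance = 5
Max length = max(3, 6) = 6
Similarity = 1 - 5/6
= 0.1667


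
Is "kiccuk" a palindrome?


Word: "kiccuk"
Reversed: "kuccik"
Forward == Backward? kiccuk != kuccik
Palindrome = No


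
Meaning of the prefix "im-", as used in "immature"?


Prefix: im-
As in: immature -> im- + mature
Meaning = not / into


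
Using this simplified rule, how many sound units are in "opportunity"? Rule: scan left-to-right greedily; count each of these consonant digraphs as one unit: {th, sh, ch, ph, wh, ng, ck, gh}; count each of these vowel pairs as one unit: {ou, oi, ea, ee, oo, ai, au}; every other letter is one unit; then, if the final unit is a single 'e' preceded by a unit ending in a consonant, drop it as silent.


Word: "opportunity" (11 letters)
Left-to-right scan:
  (1) 'o' (letter)
  (2) 'p' (letter)
  (3) 'p' (letter)
  (4) 'o' (letter)
  (5) 'r' (letter)
  (6) 't' (letter)
  (7) 'u' (letter)
  (8) 'n' (letter)
  (9) 'i' (letter)
  (10) 't' (letter)
  (11) 'y' (letter)
Units from scan: 11
Sound units = 11 units


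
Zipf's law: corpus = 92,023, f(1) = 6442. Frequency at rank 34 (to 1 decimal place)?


Zipf's law: f(r) = f(1) / r
f(1) = 6442
f(34) = 6442 / 34
= 189.5 occurrences


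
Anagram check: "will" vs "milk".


Word 1: "will" → sorted: illw
Word 2: "milk" → sorted: iklm
Same letters? illw != iklm
Anagram = No


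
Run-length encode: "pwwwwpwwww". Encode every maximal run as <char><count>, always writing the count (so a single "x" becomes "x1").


String: "pwwwwpwwww"
Scanning for consecutive runs:
  'p' x 1
  'w' x 4
  'p' x 1
  'w' x 4
RLE = "p1w4p1w4"


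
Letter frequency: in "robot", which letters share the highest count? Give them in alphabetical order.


Word: "robot"
Letter counts:
  'b': 1
  'o': 2
  'r': 1
  't': 1
Maximum count = 2
Most frequent = 'o' (2 times each)


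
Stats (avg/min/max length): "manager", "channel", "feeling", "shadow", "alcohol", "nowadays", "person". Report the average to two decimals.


Lengths: "manager"=7, "channel"=7, "feeling"=7, "shadow"=6, "alcohol"=7, "nowadays"=8, "person"=6
Sum = 48, Count = 7
Average = 48/7 = 6.86
= avg=6.86, min=6, max=8


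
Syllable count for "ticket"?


Word: "ticket"
Syllable breakdown: tick-et
Counting: 2 parts
= 2 syllables


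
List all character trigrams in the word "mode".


Word: "mode" (length 4)
Number of trigrams = 4 - 3 + 1 = 2
  Position 0: "mod"
  Position 1: "ode"
Trigrams = "mod", "ode"


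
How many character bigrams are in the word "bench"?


Word: "bench" (length 5)
Number of 2-grams = length - 2 + 1 = 5 - 2 + 1
= 4


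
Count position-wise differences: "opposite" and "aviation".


Comparing character by character (same length = 8):
  Pos 0: 'o' vs 'a' !=
  Pos 1: 'p' vs 'v' !=
  Pos 2: 'p' vs 'i' !=
  Pos 3: 'o' vs 'a' !=
  Pos 4: 's' vs 't' !=
  Pos 5: 'i' vs 'i' =
  Pos 6: 't' vs 'o' !=
  Pos 7: 'e' vs 'n' !=
Hamming distance = 7


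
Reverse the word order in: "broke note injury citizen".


Original: "broke note injury citizen"
Words (1..n): broke | note | injury | citizen
Reversed (n..1): citizen | injury | note | broke
Result = "citizen injury note broke"


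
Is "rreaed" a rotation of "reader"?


Word: "reader", Candidate: "rreaed"
Method: check if candidate is substring of word+word
"readerreader" contains "rreaed"? No
Is rotation = No


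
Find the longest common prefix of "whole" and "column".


Word 1: "whole"
Word 2: "column"
Comparing from start:
  Pos 0: 'w' != 'c' (stop)
LCP = "" (length 0)


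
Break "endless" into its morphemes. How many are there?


Word: "endless"
Morphemes: end / -less
Each morpheme carries meaning
= 2 morphemes


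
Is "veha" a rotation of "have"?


Word: "have", Candidate: "veha"
Method: check if candidate is substring of word+word
"havehave" contains "veha"? Yes
Is rotation = Yes


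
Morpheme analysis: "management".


Word: "management"
Morphemes: manage + -ment
Each morpheme carries meaning
= 2 morphemes


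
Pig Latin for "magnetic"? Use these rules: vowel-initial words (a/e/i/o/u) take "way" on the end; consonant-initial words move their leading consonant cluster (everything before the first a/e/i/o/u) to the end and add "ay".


Word: "magnetic"
Starts with consonant(s) → move to end, add 'ay'
Consonant cluster: "m"
Pig Latin = "agneticmay"


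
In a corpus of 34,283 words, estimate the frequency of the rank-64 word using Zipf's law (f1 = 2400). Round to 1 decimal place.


Zipf's law: f(r) = f(1) / r
f(1) = 2400
f(64) = 2400 / 64
= 37.5 occurrences


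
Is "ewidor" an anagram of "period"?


Word 1: "period" → sorted: deiopr
Word 2: "ewidor" → sorted: deiorw
Same letters? deiopr != deiorw
Anagram = No


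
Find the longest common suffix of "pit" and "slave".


Word 1: "pit"
Word 2: "slave"
Comparing from end:
  Pos -1: 't' != 'e' (stop)
LCS = "" (length 0)


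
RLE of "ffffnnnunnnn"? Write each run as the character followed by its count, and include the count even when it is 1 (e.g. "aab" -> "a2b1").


String: "ffffnnnunnnn"
Scanning for consecutive runs:
  'f' x 4
  'n' x 3
  'u' x 1
  'n' x 4
RLE = "f4n3u1n4"


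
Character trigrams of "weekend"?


Word: "weekend" (length 7)
Number of trigrams = 7 - 3 + 1 = 5
  Position 0: "wee"
  Position 1: "eek"
  Position 2: "eke"
  Position 3: "ken"
  Position 4: "end"
Trigrams = "wee", "eek", "eke", "ken", "end"


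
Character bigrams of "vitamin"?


Word: "vitamin" (length 7)
Number of bigrams = 7 - 2 + 1 = 6
  Position 0: "vi"
  Position 1: "it"
  Position 2: "ta"
  Position 3: "am"
  Position 4: "mi"
  Position 5: "in"
Bigrams = "vi", "it", "ta", "am", "mi", "in"


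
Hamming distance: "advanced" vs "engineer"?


Comparing character by character (same length = 8):
  Pos 0: 'a' vs 'e' !=
  Pos 1: 'd' vs 'n' !=
  Pos 2: 'v' vs 'g' !=
  Pos 3: 'a' vs 'i' !=
  Pos 4: 'n' vs 'n' =
  Pos 5: 'c' vs 'e' !=
  Pos 6: 'e' vs 'e' =
  Pos 7: 'd' vs 'r' !=
Hamming distance = 6


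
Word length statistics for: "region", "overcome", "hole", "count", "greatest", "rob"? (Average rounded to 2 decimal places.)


Lengths: "region"=6, "overcome"=8, "hole"=4, "count"=5, "greatest"=8, "rob"=3
Sum = 34, Count = 6
Average = 34/6 = 5.67
= avg=5.67, min=3, max=8


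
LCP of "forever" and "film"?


Word 1: "forever"
Word 2: "film"
Comparing from start:
  Pos 0: 'f' == 'f'
  Pos 1: 'o' != 'i' (stop)
LCP = "f" (length 1)


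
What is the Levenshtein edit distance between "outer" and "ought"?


Word 1: "outer" (length 5)
Word 2: "ought" (length 5)
One optimal edit sequence (insert/delete/substitute each cost 1):
  1. keep 'o'
  2. keep 'u'
  3. substitute 't' -> 'g'  (+1)
  4. substitute 'e' -> 'h'  (+1)
  5. substitute 'r' -> 't'  (+1)
Total edit operations: 3
Edit distance = 3


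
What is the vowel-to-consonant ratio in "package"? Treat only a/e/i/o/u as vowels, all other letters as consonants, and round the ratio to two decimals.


Word: "package"
Vowels (a,e,i,o,u): 3
Consonants: 4
Ratio = 3/4
= 0.75


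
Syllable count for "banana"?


Word: "banana"
Syllable breakdown: ba · na · na
Counting: 3 parts
= 3 syllables


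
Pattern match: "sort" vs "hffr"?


Pattern of "sort": [0, 1, 2, 3]
Pattern of "hffr": [0, 1, 1, 2]
Patterns do not match
Same pattern = No


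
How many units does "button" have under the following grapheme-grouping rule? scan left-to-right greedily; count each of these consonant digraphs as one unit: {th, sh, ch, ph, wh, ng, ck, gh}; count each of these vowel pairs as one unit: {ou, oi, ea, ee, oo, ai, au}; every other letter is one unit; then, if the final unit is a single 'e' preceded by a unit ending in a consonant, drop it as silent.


Word: "button" (6 letters)
Left-to-right scan:
  (1) 'b' (letter)
  (2) 'u' (letter)
  (3) 't' (letter)
  (4) 't' (letter)
  (5) 'o' (letter)
  (6) 'n' (letter)
Units from scan: 6
Sound units = 6 units


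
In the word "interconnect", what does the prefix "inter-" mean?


Prefix: inter-
Example: interconnect (inter- + connect)
Meaning = between


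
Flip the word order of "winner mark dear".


Original: "winner mark dear"
Words (1..n): winner | mark | dear
Reversed (n..1): dear | mark | winner
Result = "dear mark winner"


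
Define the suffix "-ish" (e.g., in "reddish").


Suffix: -ish
Example: reddish = red + -ish, with a spelling change
Meaning = somewhat / having the qualities of


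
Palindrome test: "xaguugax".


Word: "xaguugax"
Reversed: "xaguugax"
Forward == Backward? xaguugax == xaguugax
Palindrome = Yes


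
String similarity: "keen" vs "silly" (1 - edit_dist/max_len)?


Word 1: "keen" (length 4)
Word 2: "silly" (length 5)
One optimal edit sequence:
  1. insert 's'  (+1)
  2. substitute 'k' -> 'i'  (+1)
  3. substitute 'e' -> 'l'  (+1)
  4. substitute 'e' -> 'l'  (+1)
  5. substitute 'n' -> 'y'  (+1)
Edit distance = 5
Max length = max(4, 5) = 5
Similarity = 1 - 5/5
= 0.0000


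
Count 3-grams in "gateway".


Word: "gateway" (length 7)
Number of 3-grams = length - 3 + 1 = 7 - 3 + 1
= 5


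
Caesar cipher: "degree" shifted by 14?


Word: "degree"
Shift: 14
Each letter → (letter + shift) mod 26:
  'd' (3) + 14 = 17 → 'r'
  'e' (4) + 14 = 18 → 's'
  'g' (6) + 14 = 20 → 'u'
  'r' (17) + 14 = 5 → 'f'
  'e' (4) + 14 = 18 → 's'
  'e' (4) + 14 = 18 → 's'
Result = "rsufss"


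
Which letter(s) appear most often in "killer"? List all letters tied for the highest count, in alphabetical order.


Word: "killer"
Letter counts:
  'e': 1
  'i': 1
  'k': 1
  'l': 2
  'r': 1
Maximum count = 2
Most frequent = 'l' (2 times each)


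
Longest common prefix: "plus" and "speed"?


Word 1: "plus"
Word 2: "speed"
Comparing from start:
  Pos 0: 'p' != 's' (stop)
LCP = "" (length 0)


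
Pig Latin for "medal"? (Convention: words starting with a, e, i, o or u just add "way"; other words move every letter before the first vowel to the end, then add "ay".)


Word: "medal"
Starts with consonant(s) → move to end, add 'ay'
Consonant cluster: "m"
Pig Latin = "edalmay"


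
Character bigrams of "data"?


Word: "data" (length 4)
Number of bigrams = 4 - 2 + 1 = 3
  Position 0: "da"
  Position 1: "at"
  Position 2: "ta"
Bigrams = "da", "at", "ta"


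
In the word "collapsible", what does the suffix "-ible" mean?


Suffix: -ible
Example: collapsible = collapse + -ible, with a spelling change
Meaning = capable of


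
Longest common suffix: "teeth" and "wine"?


Word 1: "teeth"
Word 2: "wine"
Comparing from end:
  Pos -1: 'h' != 'e' (stop)
LCS = "" (length 0)


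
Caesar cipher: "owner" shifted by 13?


Word: "owner"
Shift: 13
Each letter → (letter + shift) mod 26:
  'o' (14) + 13 = 1 → 'b'
  'w' (22) + 13 = 9 → 'j'
  'n' (13) + 13 = 0 → 'a'
  'e' (4) + 13 = 17 → 'r'
  'r' (17) + 13 = 4 → 'e'
Result = "bjare"


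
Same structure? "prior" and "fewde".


Pattern of "prior": [0, 1, 2, 3, 1]
Pattern of "fewde": [0, 1, 2, 3, 1]
Patterns match
Same pattern = Yes


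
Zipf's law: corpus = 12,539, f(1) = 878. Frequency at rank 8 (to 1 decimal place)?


Zipf's law: f(r) = f(1) / r
f(1) = 878
f(8) = 878 / 8
= 109.8 occurrences


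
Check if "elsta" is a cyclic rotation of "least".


Word: "least", Candidate: "elsta"
Method: check if candidate is substring of word+word
"leastleast" contains "elsta"? No
Is rotation = No


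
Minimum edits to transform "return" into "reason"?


Word 1: "return" (length 6)
Word 2: "reason" (length 6)
One optimal edit sequence (insert/delete/substitute each cost 1):
  1. keep 'r'
  2. keep 'e'
  3. substitute 't' -> 'a'  (+1)
  4. substitute 'u' -> 's'  (+1)
  5. substitute 'r' -> 'o'  (+1)
  6. keep 'n'
Total edit operations: 3
Edit distance = 3


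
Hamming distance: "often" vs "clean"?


Comparing character by character (same length = 5):
  Pos 0: 'o' vs 'c' !=
  Pos 1: 'f' vs 'l' !=
  Pos 2: 't' vs 'e' !=
  Pos 3: 'e' vs 'a' !=
  Pos 4: 'n' vs 'n' =
Hamming distance = 4


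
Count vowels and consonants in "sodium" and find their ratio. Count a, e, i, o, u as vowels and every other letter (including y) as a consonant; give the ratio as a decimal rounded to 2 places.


Word: "sodium"
Vowels (a,e,i,o,u): 3
Consonants: 3
Ratio = 3/3
= 1.00


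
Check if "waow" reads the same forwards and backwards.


Word: "waow"
Reversed: "woaw"
Forward == Backward? waow != woaw
Palindrome = No


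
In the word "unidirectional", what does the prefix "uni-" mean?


Prefix: uni-
Example: unidirectional (uni- + directional)
Meaning = one


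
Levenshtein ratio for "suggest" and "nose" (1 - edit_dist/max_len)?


Word 1: "suggest" (length 7)
Word 2: "nose" (length 4)
One optimal edit sequence:
  1. delete 's'  (+1)
  2. delete 'u'  (+1)
  3. delete 'g'  (+1)
  4. substitute 'g' -> 'n'  (+1)
  5. substitute 'e' -> 'o'  (+1)
  6. keep 's'
  7. substitute 't' -> 'e'  (+1)
Edit distance = 6
Max length = max(7, 4) = 7
Similarity = 1 - 6/7
= 0.1429


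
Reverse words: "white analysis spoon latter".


Original: "white analysis spoon latter"
Words (1..n): white | analysis | spoon | latter
Reversed (n..1): latter | spoon | analysis | white
Result = "latter spoon analysis white"


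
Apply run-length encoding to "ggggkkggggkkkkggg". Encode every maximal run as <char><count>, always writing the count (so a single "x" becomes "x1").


String: "ggggkkggggkkkkggg"
Scanning for consecutive runs:
  'g' x 4
  'k' x 2
  'g' x 4
  'k' x 4
  'g' x 3
RLE = "g4k2g4k4g3"


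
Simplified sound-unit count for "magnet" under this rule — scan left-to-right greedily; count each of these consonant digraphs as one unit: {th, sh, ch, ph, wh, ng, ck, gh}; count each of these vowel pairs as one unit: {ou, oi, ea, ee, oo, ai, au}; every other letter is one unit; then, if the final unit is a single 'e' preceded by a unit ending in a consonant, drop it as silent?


Word: "magnet" (6 letters)
Left-to-right scan:
  1. 'm' (letter)
  2. 'a' (letter)
  3. 'g' (letter)
  4. 'n' (letter)
  5. 'e' (letter)
  6. 't' (letter)
Units from scan: 6
Sound units = 6 units


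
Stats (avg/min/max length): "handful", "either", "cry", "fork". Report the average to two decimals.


Lengths: "handful"=7, "either"=6, "cry"=3, "fork"=4
Sum = 20, Count = 4
Average = 20/4 = 5.00
= avg=5.00, min=3, max=7


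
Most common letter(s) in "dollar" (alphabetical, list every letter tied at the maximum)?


Word: "dollar"
Letter counts:
  'a': 1
  'd': 1
  'l': 2
  'o': 1
  'r': 1
Maximum count = 2
Most frequent = 'l' (2 times each)


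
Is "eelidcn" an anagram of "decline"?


Word 1: "decline" → sorted: cdeeiln
Word 2: "eelidcn" → sorted: cdeeiln
Same letters? cdeeiln == cdeeiln
Anagram = Yes


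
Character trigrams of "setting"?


Word: "setting" (length 7)
Number of trigrams = 7 - 3 + 1 = 5
  Position 0: "set"
  Position 1: "ett"
  Position 2: "tti"
  Position 3: "tin"
  Position 4: "ing"
Trigrams = "set", "ett", "tti", "tin", "ing"


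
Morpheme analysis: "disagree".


Word: "disagree"
Morphemes: dis- | agree
Each morpheme carries meaning
= 2 morphemes


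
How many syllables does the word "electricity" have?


Word: "electricity"
Syllable breakdown: e | lec | tric | i | ty
Counting: 5 parts
= 5 syllables


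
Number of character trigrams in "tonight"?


Word: "tonight" (length 7)
Number of 3-grams = length - 3 + 1 = 7 - 3 + 1
= 5


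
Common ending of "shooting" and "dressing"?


Word 1: "shooting"
Word 2: "dressing"
Comparing from end:
  Pos -1: 'g' == 'g'
  Pos -2: 'n' == 'n'
  Pos -3: 'i' == 'i'
  Pos -4: 't' != 's' (stop)
LCS = "ing" (length 3)


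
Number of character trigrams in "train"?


Word: "train" (length 5)
Number of 3-grams = length - 3 + 1 = 5 - 3 + 1
= 3


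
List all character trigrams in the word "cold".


Word: "cold" (length 4)
Number of trigrams = 4 - 3 + 1 = 2
  Position 0: "col"
  Position 1: "old"
Trigrams = "col", "old"


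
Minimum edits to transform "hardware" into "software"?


Word 1: "hardware" (length 8)
Word 2: "software" (length 8)
One optimal edit sequence (insert/delete/substitute each cost 1):
  1. substitute 'h' -> 's'  (+1)
  2. substitute 'a' -> 'o'  (+1)
  3. substitute 'r' -> 'f'  (+1)
  4. substitute 'd' -> 't'  (+1)
  5. keep 'w'
  6. keep 'a'
  7. keep 'r'
  8. keep 'e'
Total edit operations: 4
Edit distance = 4


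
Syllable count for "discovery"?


Word: "discovery"
Syllable breakdown: dis · cov · er · y
Counting: 4 parts
= 4 syllables


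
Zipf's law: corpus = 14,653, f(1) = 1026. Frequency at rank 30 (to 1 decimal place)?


Zipf's law: f(r) = f(1) / r
f(1) = 1026
f(30) = 1026 / 30
= 34.2 occurrences


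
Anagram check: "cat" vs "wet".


Word 1: "cat" → sorted: act
Word 2: "wet" → sorted: etw
Same letters? act != etw
Anagram = No


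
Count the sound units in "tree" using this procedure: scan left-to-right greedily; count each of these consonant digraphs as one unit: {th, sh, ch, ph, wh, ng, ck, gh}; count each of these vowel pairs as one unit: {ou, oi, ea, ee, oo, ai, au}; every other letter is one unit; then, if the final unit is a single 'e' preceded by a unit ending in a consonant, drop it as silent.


Word: "tree" (4 letters)
Left-to-right scan:
  [1] 't' (letter)
  [2] 'r' (letter)
  [3] 'ee' (vowel-pair)
Units from scan: 3
Sound units = 3 units


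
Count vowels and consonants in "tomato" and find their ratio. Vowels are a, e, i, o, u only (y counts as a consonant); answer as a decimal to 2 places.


Word: "tomato"
Vowels (a,e,i,o,u): 3
Consonants: 3
Ratio = 3/3
= 1.00


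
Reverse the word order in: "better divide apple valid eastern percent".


Original: "better divide apple valid eastern percent"
Words (1..n): better | divide | apple | valid | eastern | percent
Reversed (n..1): percent | eastern | valid | apple | divide | better
Result = "percent eastern valid apple divide better"


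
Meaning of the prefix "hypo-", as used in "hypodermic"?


Prefix: hypo-
Example: hypodermic (hypo- + dermic)
Meaning = under / below normal


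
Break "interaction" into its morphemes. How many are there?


Word: "interaction"
Morphemes: inter- / act / -ion
Each morpheme carries meaning
= 3 morphemes


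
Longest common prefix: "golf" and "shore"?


Word 1: "golf"
Word 2: "shore"
Comparing from start:
  Pos 0: 'g' != 's' (stop)
LCP = "" (length 0)


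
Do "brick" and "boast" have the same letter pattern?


Pattern of "brick": [0, 1, 2, 3, 4]
Pattern of "boast": [0, 1, 2, 3, 4]
Patterns match
Same pattern = Yes


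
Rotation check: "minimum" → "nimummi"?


Word: "minimum", Candidate: "nimummi"
Method: check if candidate is substring of word+word
"minimumminimum" contains "nimummi"? Yes
Is rotation = Yes


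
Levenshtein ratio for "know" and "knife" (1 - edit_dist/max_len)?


Word 1: "know" (length 4)
Word 2: "knife" (length 5)
One optimal edit sequence:
  1. keep 'k'
  2. keep 'n'
  3. insert 'i'  (+1)
  4. substitute 'o' -> 'f'  (+1)
  5. substitute 'w' -> 'e'  (+1)
Edit distance = 3
Max length = max(4, 5) = 5
Similarity = 1 - 3/5
= 0.4000


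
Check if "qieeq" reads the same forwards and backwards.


Word: "qieeq"
Reversed: "qeeiq"
Forward == Backward? qieeq != qeeiq
Palindrome = No


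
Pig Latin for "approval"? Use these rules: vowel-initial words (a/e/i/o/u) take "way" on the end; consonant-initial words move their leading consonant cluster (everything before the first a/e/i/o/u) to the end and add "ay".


Word: "approval"
Starts with vowel → add 'way'
Pig Latin = "approvalway"


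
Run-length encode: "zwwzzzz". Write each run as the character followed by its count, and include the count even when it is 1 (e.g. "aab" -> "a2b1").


String: "zwwzzzz"
Scanning for consecutive runs:
  'z' x 1
  'w' x 2
  'z' x 4
RLE = "z1w2z4"


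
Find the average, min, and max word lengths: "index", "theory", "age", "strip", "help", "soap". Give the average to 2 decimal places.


Lengths: "index"=5, "theory"=6, "age"=3, "strip"=5, "help"=4, "soap"=4
Sum = 27, Count = 6
Average = 27/6 = 4.50
= avg=4.50, min=3, max=6


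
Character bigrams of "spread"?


Word: "spread" (length 6)
Number of bigrams = 6 - 2 + 1 = 5
  Position 0: "sp"
  Position 1: "pr"
  Position 2: "re"
  Position 3: "ea"
  Position 4: "ad"
Bigrams = "sp", "pr", "re", "ea", "ad"


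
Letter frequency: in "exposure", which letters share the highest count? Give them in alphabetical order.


Word: "exposure"
Letter counts:
  'e': 2
  'o': 1
  'p': 1
  'r': 1
  's': 1
  'u': 1
  'x': 1
Maximum count = 2
Most frequent = 'e' (2 times each)


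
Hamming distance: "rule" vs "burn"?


Comparing character by character (same length = 4):
  Pos 0: 'r' vs 'b' !=
  Pos 1: 'u' vs 'u' =
  Pos 2: 'l' vs 'r' !=
  Pos 3: 'e' vs 'n' !=
Hamming distance = 3


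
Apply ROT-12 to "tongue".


Word: "tongue"
Shift: 12
Each letter → (letter + shift) mod 26:
  't' (19) + 12 = 5 → 'f'
  'o' (14) + 12 = 0 → 'a'
  'n' (13) + 12 = 25 → 'z'
  'g' (6) + 12 = 18 → 's'
  'u' (20) + 12 = 6 → 'g'
  'e' (4) + 12 = 16 → 'q'
Result = "fazsgq"


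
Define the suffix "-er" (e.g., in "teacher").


Suffix: -er
Example: teacher = teach + -er
Meaning = one who / more


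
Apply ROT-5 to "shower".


Word: "shower"
Shift: 5
Each letter → (letter + shift) mod 26:
  's' (18) + 5 = 23 → 'x'
  'h' (7) + 5 = 12 → 'm'
  'o' (14) + 5 = 19 → 't'
  'w' (22) + 5 = 1 → 'b'
  'e' (4) + 5 = 9 → 'j'
  'r' (17) + 5 = 22 → 'w'
Result = "xmtbjw"


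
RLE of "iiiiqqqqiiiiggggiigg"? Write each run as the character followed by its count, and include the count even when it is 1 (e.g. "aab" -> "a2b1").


String: "iiiiqqqqiiiiggggiigg"
Scanning for consecutive runs:
  'i' x 4
  'q' x 4
  'i' x 4
  'g' x 4
  'i' x 2
  'g' x 2
RLE = "i4q4i4g4i2g2"


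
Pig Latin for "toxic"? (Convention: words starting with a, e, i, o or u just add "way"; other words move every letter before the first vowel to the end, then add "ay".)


Word: "toxic"
Starts with consonant(s) → move to end, add 'ay'
Consonant cluster: "t"
Pig Latin = "oxictay"


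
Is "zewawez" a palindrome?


Word: "zewawez"
Reversed: "zewawez"
Forward == Backward? zewawez == zewawez
Palindrome = Yes


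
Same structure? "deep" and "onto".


Pattern of "deep": [0, 1, 1, 2]
Pattern of "onto": [0, 1, 2, 0]
Patterns do not match
Same pattern = No


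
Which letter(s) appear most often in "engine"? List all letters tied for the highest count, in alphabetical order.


Word: "engine"
Letter counts:
  'e': 2
  'g': 1
  'i': 1
  'n': 2
Maximum count = 2
Most frequent = 'e', 'n' (2 times each)


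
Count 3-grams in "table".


Word: "table" (length 5)
Number of 3-grams = length - 3 + 1 = 5 - 3 + 1
= 3


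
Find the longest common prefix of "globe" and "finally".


Word 1: "globe"
Word 2: "finally"
Comparing from start:
  Pos 0: 'g' != 'f' (stop)
LCP = "" (length 0)


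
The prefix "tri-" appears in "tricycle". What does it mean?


Prefix: tri-
As in: tricycle -> tri- + cycle
Meaning = three


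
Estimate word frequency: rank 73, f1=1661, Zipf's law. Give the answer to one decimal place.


Zipf's law: f(r) = f(1) / r
f(1) = 1661
f(73) = 1661 / 73
= 22.8 occurrences


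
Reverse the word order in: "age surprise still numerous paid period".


Original: "age surprise still numerous paid period"
Words (1..n): age | surprise | still | numerous | paid | period
Reversed (n..1): period | paid | numerous | still | surprise | age
Result = "period paid numerous still surprise age"


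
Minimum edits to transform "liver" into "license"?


Word 1: "liver" (length 5)
Word 2: "license" (length 7)
One optimal edit sequence (insert/delete/substitute each cost 1):
  1. keep 'l'
  2. keep 'i'
  3. substitute 'v' -> 'c'  (+1)
  4. keep 'e'
  5. insert 'n'  (+1)
  6. insert 's'  (+1)
  7. substitute 'r' -> 'e'  (+1)
Total edit operations: 4
Edit distance = 4


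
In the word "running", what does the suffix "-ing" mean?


Suffix: -ing
Example: running = run + -ing, with a spelling change
Meaning = present participle


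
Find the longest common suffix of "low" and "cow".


Word 1: "low"
Word 2: "cow"
Comparing from end:
  Pos -1: 'w' == 'w'
  Pos -2: 'o' == 'o'
  Pos -3: 'l' != 'c' (stop)
LCS = "ow" (length 2)


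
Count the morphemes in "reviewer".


Word: "reviewer"
Morphemes: re- + view + -er
Each morpheme carries meaning
= 3 morphemes


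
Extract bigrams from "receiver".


Word: "receiver" (length 8)
Number of bigrams = 8 - 2 + 1 = 7
  Position 0: "re"
  Position 1: "ec"
  Position 2: "ce"
  Position 3: "ei"
  Position 4: "iv"
  Position 5: "ve"
  Position 6: "er"
Bigrams = "re", "ec", "ce", "ei", "iv", "ve", "er"


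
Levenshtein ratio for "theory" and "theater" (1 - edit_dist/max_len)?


Word 1: "theory" (length 6)
Word 2: "theater" (length 7)
One optimal edit sequence:
  1. keep 't'
  2. keep 'h'
  3. keep 'e'
  4. insert 'a'  (+1)
  5. substitute 'o' -> 't'  (+1)
  6. substitute 'r' -> 'e'  (+1)
  7. substitute 'y' -> 'r'  (+1)
Edit distance = 4
Max length = max(6, 7) = 7
Similarity = 1 - 4/7
= 0.4286


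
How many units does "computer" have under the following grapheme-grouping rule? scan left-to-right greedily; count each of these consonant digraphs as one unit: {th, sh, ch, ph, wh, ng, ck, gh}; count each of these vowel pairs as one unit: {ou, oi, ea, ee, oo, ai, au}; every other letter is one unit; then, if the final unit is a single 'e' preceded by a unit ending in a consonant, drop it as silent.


Word: "computer" (8 letters)
Left-to-right scan:
  [1] 'c' (letter)
  [2] 'o' (letter)
  [3] 'm' (letter)
  [4] 'p' (letter)
  [5] 'u' (letter)
  [6] 't' (letter)
  [7] 'e' (letter)
  [8] 'r' (letter)
Units from scan: 8
Sound units = 8 units


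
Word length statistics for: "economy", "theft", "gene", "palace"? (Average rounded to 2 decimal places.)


Lengths: "economy"=7, "theft"=5, "gene"=4, "palace"=6
Sum = 22, Count = 4
Average = 22/4 = 5.50
= avg=5.50, min=4, max=7


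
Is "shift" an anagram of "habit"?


Word 1: "habit" → sorted: abhit
Word 2: "shift" → sorted: fhist
Same letters? abhit != fhist
Anagram = No


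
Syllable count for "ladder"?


Word: "ladder"
Syllable breakdown: lad / der
Counting: 2 parts
= 2 syllables


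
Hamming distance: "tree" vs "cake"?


Comparing character by character (same length = 4):
  Pos 0: 't' vs 'c' !=
  Pos 1: 'r' vs 'a' !=
  Pos 2: 'e' vs 'k' !=
  Pos 3: 'e' vs 'e' =
Hamming distance = 3


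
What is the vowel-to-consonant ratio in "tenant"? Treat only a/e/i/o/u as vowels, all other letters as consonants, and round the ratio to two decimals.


Word: "tenant"
Vowels (a,e,i,o,u): 2
Consonants: 4
Ratio = 2/4
= 0.50


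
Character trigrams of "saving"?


Word: "saving" (length 6)
Number of trigrams = 6 - 3 + 1 = 4
  Position 0: "sav"
  Position 1: "avi"
  Position 2: "vin"
  Position 3: "ing"
Trigrams = "sav", "avi", "vin", "ing"


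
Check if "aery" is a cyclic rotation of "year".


Word: "year", Candidate: "aery"
Method: check if candidate is substring of word+word
"yearyear" contains "aery"? No
Is rotation = No


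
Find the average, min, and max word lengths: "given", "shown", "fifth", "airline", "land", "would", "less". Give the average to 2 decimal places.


Lengths: "given"=5, "shown"=5, "fifth"=5, "airline"=7, "land"=4, "would"=5, "less"=4
Sum = 35, Count = 7
Average = 35/7 = 5.00
= avg=5.00, min=4, max=7


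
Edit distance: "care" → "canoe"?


Word 1: "care" (length 4)
Word 2: "canoe" (length 5)
One optimal edit sequence (insert/delete/substitute each cost 1):
  1. keep 'c'
  2. keep 'a'
  3. insert 'n'  (+1)
  4. substitute 'r' -> 'o'  (+1)
  5. keep 'e'
Total edit operations: 2
Edit distance = 2


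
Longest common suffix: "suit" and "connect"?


Word 1: "suit"
Word 2: "connect"
Comparing from end:
  Pos -1: 't' == 't'
  Pos -2: 'i' != 'c' (stop)
LCS = "t" (length 1)


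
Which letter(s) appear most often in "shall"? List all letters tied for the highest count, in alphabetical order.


Word: "shall"
Letter counts:
  'a': 1
  'h': 1
  'l': 2
  's': 1
Maximum count = 2
Most frequent = 'l' (2 times each)


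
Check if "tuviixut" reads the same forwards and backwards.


Word: "tuviixut"
Reversed: "tuxiivut"
Forward == Backward? tuviixut != tuxiivut
Palindrome = No


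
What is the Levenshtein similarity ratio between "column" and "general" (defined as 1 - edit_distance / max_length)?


Word 1: "column" (length 6)
Word 2: "general" (length 7)
One optimal edit sequence:
  1. insert 'g'  (+1)
  2. substitute 'c' -> 'e'  (+1)
  3. substitute 'o' -> 'n'  (+1)
  4. substitute 'l' -> 'e'  (+1)
  5. substitute 'u' -> 'r'  (+1)
  6. substitute 'm' -> 'a'  (+1)
  7. substitute 'n' -> 'l'  (+1)
Edit distance = 7
Max length = max(6, 7) = 7
Similarity = 1 - 7/7
= 0.0000


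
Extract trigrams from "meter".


Word: "meter" (length 5)
Number of trigrams = 5 - 3 + 1 = 3
  Position 0: "met"
  Position 1: "ete"
  Position 2: "ter"
Trigrams = "met", "ete", "ter"


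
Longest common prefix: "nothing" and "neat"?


Word 1: "nothing"
Word 2: "neat"
Comparing from start:
  Pos 0: 'n' == 'n'
  Pos 1: 'o' != 'e' (stop)
LCP = "n" (length 1)


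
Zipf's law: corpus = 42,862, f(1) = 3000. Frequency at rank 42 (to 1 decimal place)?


Zipf's law: f(r) = f(1) / r
f(1) = 3000
f(42) = 3000 / 42
= 71.4 occurrences


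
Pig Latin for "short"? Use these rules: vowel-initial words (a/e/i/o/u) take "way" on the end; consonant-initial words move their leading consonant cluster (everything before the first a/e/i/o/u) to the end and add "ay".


Word: "short"
Starts with consonant(s) → move to end, add 'ay'
Consonant cluster: "sh"
Pig Latin = "ortshay"


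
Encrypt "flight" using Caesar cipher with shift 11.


Word: "flight"
Shift: 11
Each letter → (letter + shift) mod 26:
  'f' (5) + 11 = 16 → 'q'
  'l' (11) + 11 = 22 → 'w'
  'i' (8) + 11 = 19 → 't'
  'g' (6) + 11 = 17 → 'r'
  'h' (7) + 11 = 18 → 's'
  't' (19) + 11 = 4 → 'e'
Result = "qwtrse"


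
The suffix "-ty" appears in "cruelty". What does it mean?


Suffix: -ty
As in: cruelty -> cruel + -ty
Meaning = quality of


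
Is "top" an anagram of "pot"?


Word 1: "pot" → sorted: opt
Word 2: "top" → sorted: opt
Same letters? opt == opt
Anagram = Yes


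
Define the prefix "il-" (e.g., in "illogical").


Prefix: il-
As in: illogical -> il- + logical
Meaning = not


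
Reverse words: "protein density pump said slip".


Original: "protein density pump said slip"
Words (1..n): protein | density | pump | said | slip
Reversed (n..1): slip | said | pump | density | protein
Result = "slip said pump density protein"


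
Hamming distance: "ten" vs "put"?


Comparing character by character (same length = 3):
  Pos 0: 't' vs 'p' !=
  Pos 1: 'e' vs 'u' !=
  Pos 2: 'n' vs 't' !=
Hamming distance = 3
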